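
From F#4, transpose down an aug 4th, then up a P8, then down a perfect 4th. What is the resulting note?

An augmented fourth down from F#4 is C4.
C4 up a perfect octave → C5 (12 semitones).
Down a perfect fourth from C5: G4 (5 semitones down).

G4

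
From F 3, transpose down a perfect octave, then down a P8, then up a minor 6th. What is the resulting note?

A perfect octave down from F3 is F2.
Down a perfect octave from F2: F1 (12 semitones down).
A minor sixth up from F1 is Db2.

D flat 2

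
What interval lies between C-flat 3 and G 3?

A5

C to G spans five letter names (C-D-E-F-G): a fifth.
The perfect fifth is 7 semitones; here we have 8, one semitone wider: augmented.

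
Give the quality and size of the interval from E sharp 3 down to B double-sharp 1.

diminished eleventh

Descending from E#3 to B##1 is the same interval as ascending B##1 to E#3.
B to E spans four letter names (B-C-D-E), plus an octave — that makes it an eleventh of some quality.
B##1 to E#3 spans 16 semitones — one semitone narrower than the perfect eleventh (17) — giving a diminished eleventh.
(Equivalently, a compound diminished fourth: a diminished fourth plus an octave.)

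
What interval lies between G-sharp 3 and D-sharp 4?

G to D spans five letter names (G-A-B-C-D), so the interval is some kind of fifth.
The perfect fifth spans 7 semitones, and G#3 to D#4 is exactly 7 semitones — so this is a perfect fifth.

perfect 5th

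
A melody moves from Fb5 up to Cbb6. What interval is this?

diminished fifth

F to C spans five letter names (F-G-A-B-C): a fifth.
Fb5 to Cbb6 spans 6 semitones — one semitone narrower than the perfect fifth (7) — giving a diminished fifth.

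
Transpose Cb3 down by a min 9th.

The ninth's letter: C down two letter names plus an octave → B.
Moving 13 semitones down from Cb3 (the size of a minor ninth) reaches Bb1.

Bb1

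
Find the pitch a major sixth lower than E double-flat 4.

Counting six letter names down from E lands on G.
A major sixth spans 9 semitones, so from Ebb4 the target pitch is Gbb3.

G double-flat 3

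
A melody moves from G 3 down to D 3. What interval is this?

perfect fourth

Descending from G3 to D3 is the same interval as ascending D3 to G3.
D to G spans four letter names (D-E-F-G): a fourth.
D3 to G3 is 5 semitones, matching the perfect fourth exactly, so the quality is perfect.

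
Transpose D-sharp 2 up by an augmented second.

Two letter names up from D: E.
An augmented second is 3 semitones; 3 semitones up from D#2 gives E##2.

E-double-sharp 2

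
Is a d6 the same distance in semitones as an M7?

A diminished sixth is 7 semitones but a major seventh is 11 semitones — different sizes.

No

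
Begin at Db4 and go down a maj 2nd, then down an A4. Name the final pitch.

Gbb3

Down a major second from Db4: Cb4 (2 semitones down).
Cb4 down an augmented fourth → Gbb3 (6 semitones).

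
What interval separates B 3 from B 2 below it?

Descending from B3 to B2 is the same interval as ascending B2 to B3.
B to B is the same letter name, plus an octave, so the interval is some kind of octave.
The perfect octave spans 12 semitones, and B2 to B3 is exactly 12 semitones — so this is a perfect octave.

perfect 8th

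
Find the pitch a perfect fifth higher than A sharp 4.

Counting five letter names up from A lands on E.
A perfect fifth is 7 semitones; 7 semitones up from A#4 gives E#5.

E sharp 5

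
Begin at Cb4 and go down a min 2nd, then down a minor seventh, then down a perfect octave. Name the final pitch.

C2

Down a minor second from Cb4: Bb3 (1 semitone down).
Bb3 down a minor seventh → C3 (10 semitones).
C3 down a perfect octave → C2 (12 semitones).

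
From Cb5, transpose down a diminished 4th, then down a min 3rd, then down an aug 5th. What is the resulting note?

Ab3

Cb5 down a diminished fourth → G4 (4 semitones).
G4 down a minor third → E4 (3 semitones).
Down an augmented fifth from E4: Ab3 (8 semitones down).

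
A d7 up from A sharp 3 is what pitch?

G 4

Counting seven letter names up from A lands on G.
A diminished seventh is 9 semitones; 9 semitones up from A#3 gives G4.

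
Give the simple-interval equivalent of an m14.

Take out an octave (7 from the number): 14 − 7 = 7.
So a minor fourteenth is an octave plus a minor seventh. The quality is unchanged.

m7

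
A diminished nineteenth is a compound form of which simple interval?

Take out 2 octaves (14 from the number): 19 − 14 = 5.
Quality carries through unchanged, so the simple form is a diminished fifth.

d5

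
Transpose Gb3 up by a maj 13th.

Six letters up from G (plus an octave) reaches E.
A major thirteenth is 21 semitones; 21 semitones up from Gb3 gives Eb5.

Eb5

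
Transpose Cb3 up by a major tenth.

The tenth's letter: C up three letter names plus an octave → E.
A major tenth is 16 semitones; 16 semitones up from Cb3 gives Eb4.

Eb4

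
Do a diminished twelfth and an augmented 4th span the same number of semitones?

A diminished twelfth spans 18 semitones; an augmented fourth spans 6 semitones. They differ by 12.

No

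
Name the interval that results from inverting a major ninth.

minor seventh

First reduce the compound major ninth to its simple form, a major second.
Interval numbers invert to sum to nine: 2 + 7 = 9, so a second inverts to a seventh.
And major becomes minor under inversion, so we get a minor seventh.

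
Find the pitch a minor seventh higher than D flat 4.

C flat 5

Counting seven letter names up from D lands on C.
A minor seventh is 10 semitones; 10 semitones up from Db4 gives Cb5.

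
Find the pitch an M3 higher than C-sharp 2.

E-sharp 2

Three letter names up from C: E.
A major third is 4 semitones; 4 semitones up from C#2 gives E#2.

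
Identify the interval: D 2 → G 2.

D to G spans four letter names (D-E-F-G): a fourth.
D2 to G2 is 5 semitones, matching the perfect fourth exactly, so the quality is perfect.

perfect fourth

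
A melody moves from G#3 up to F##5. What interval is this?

M14

G to F spans seven letter names (G-A-B-C-D-E-F), plus an octave, so the interval is some kind of fourteenth.
The major fourteenth spans 23 semitones, and G#3 to F##5 is exactly 23 semitones — so this is a major fourteenth.
(Equivalently, a compound major seventh: a major seventh plus an octave.)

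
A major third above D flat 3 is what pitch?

The third takes the letter from D up to F.
A major third spans 4 semitones, so from Db3 the target pitch is F3.

F 3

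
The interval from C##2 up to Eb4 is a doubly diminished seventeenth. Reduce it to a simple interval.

dd3

Each octave removed subtracts seven from the number: 17 − 14 = 3.
That makes a doubly diminished seventeenth a compound doubly diminished third — 2 octaves plus a doubly diminished third.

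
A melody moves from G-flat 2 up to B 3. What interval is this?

augmented 10th

G to B spans three letter names (G-A-B), plus an octave: a tenth.
Gb2 to B3 spans 17 semitones — one semitone wider than the major tenth (16) — giving an augmented tenth.
(Equivalently, a compound augmented third: an augmented third plus an octave.)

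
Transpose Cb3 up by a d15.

Cbb5

A fifteenth keeps the letter name C, two octaves up from C.
Moving 23 semitones up from Cb3 (the size of a diminished fifteenth) reaches Cbb5.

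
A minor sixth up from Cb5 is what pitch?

Abb5

Counting six letter names up from C lands on A.
A minor sixth is 8 semitones; 8 semitones up from Cb5 gives Abb5.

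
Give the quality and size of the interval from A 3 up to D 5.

A to D spans four letter names (A-B-C-D), plus an octave: an eleventh.
The perfect eleventh spans 17 semitones, and A3 to D5 is exactly 17 semitones — so this is a perfect eleventh.
(Equivalently, a compound perfect fourth: a perfect fourth plus an octave.)

perfect eleventh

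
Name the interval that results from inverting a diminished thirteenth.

First reduce the compound diminished thirteenth to its simple form, a diminished sixth.
Interval numbers invert to sum to nine: 6 + 3 = 9, so a sixth inverts to a third.
The quality also flips — diminished becomes augmented — giving an augmented third.

augmented third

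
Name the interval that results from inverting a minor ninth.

First reduce the compound minor ninth to its simple form, a minor second.
Interval numbers invert to sum to nine: 2 + 7 = 9, so a second inverts to a seventh.
And minor becomes major under inversion, so we get a major seventh.

M7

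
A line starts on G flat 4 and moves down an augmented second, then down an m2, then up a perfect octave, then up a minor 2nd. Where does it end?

F double-flat 5

Down an augmented second from Gb4: Fbb4 (3 semitones down).
Fbb4 down a minor second → Ebb4 (1 semitone).
Up a perfect octave from Ebb4: Ebb5 (12 semitones up).
Up a minor second from Ebb5: Fbb5 (1 semitone up).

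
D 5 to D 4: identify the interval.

Descending from D5 to D4 is the same interval as ascending D4 to D5.
D to D is the same letter name, plus an octave — that makes it an octave of some quality.
The perfect octave spans 12 semitones, and D4 to D5 is exactly 12 semitones — so this is a perfect octave.

perfect octave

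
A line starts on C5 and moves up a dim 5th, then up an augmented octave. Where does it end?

A diminished fifth up from C5 is Gb5.
Up an augmented octave from Gb5: G6 (13 semitones up).

G6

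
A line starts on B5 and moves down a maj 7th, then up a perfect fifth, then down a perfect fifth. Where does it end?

A major seventh down from B5 is C5.
C5 up a perfect fifth → G5 (7 semitones).
Down a perfect fifth from G5: C5 (7 semitones down).

C5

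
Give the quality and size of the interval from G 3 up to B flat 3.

m3

G to B spans three letter names (G-A-B): a third.
At 3 semitones, G3→Bb3 falls one short of a major third: minor.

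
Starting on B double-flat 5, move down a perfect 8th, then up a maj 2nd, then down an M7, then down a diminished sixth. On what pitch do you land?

F 3

Bbb5 down a perfect octave → Bbb4 (12 semitones).
Bbb4 up a major second → Cb5 (2 semitones).
A major seventh down from Cb5 is Dbb4.
A diminished sixth down from Dbb4 is F3.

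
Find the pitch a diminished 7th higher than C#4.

Bb4

The seventh takes the letter from C up to B.
A diminished seventh is 9 semitones; 9 semitones up from C#4 gives Bb4.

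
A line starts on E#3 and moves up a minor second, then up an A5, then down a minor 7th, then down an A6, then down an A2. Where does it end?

E#3 up a minor second → F#3 (1 semitone).
An augmented fifth up from F#3 is C##4.
A minor seventh down from C##4 is D##3.
An augmented sixth down from D##3 is F#2.
Down an augmented second from F#2: Eb2 (3 semitones down).

Eb2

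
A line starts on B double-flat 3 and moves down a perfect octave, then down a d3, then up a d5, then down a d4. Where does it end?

A 2

Down a perfect octave from Bbb3: Bbb2 (12 semitones down).
A diminished third down from Bbb2 is G2.
G2 up a diminished fifth → Db3 (6 semitones).
A diminished fourth down from Db3 is A2.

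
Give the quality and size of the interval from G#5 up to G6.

diminished octave

G to G is the same letter name, plus an octave — that makes it an octave of some quality.
The perfect octave is 12 semitones; here we have 11, one semitone narrower: diminished.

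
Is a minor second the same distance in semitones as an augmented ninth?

No

A minor second is 1 semitone but an augmented ninth is 15 semitones — different sizes.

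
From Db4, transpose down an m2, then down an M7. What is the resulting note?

Db3

Db4 down a minor second → C4 (1 semitone).
A major seventh down from C4 is Db3.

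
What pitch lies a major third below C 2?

A flat 1

The third takes the letter from C down to A.
A major third spans 4 semitones, so from C2 the target pitch is Ab1.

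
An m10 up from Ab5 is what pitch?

Three letters up from A (plus an octave) reaches C.
Moving 15 semitones up from Ab5 (the size of a minor tenth) reaches Cb7.

Cb7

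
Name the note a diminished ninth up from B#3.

Two letters up from B (plus an octave) reaches C.
Moving 12 semitones up from B#3 (the size of a diminished ninth) reaches C5.

C5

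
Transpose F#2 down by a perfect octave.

An octave keeps the letter name F, an octave down from F.
Moving 12 semitones down from F#2 (the size of a perfect octave) reaches F#1.

F#1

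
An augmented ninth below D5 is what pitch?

Cb4

Counting two letter names plus an octave down from D lands on C.
An augmented ninth is 15 semitones; 15 semitones down from D5 gives Cb4.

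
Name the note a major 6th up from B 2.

Six letter names up from B: G.
Moving 9 semitones up from B2 (the size of a major sixth) reaches G#3.

G-sharp 3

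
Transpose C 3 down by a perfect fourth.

G 2

Counting four letter names down from C lands on G.
Moving 5 semitones down from C3 (the size of a perfect fourth) reaches G2.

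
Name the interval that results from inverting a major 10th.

First reduce the compound major tenth to its simple form, a major third.
Interval numbers invert to sum to nine: 3 + 6 = 9, so a third inverts to a sixth.
The quality also flips — major becomes minor — giving a minor sixth.

minor 6th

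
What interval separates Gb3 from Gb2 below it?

P8

Descending from Gb3 to Gb2 is the same interval as ascending Gb2 to Gb3.
G to G is the same letter name, plus an octave, so the interval is some kind of octave.
Counting semitones, Gb2→Gb3 is 12, which is the perfect octave.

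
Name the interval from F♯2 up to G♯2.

F to G spans two letter names (F-G): a second.
The major second spans 2 semitones, and F#2 to G#2 is exactly 2 semitones — so this is a major second.

major second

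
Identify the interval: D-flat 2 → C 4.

major 14th

D to C spans seven letter names (D-E-F-G-A-B-C), plus an octave — that makes it a fourteenth of some quality.
Counting semitones, Db2→C4 is 23, which is the major fourteenth.
(Equivalently, a compound major seventh: a major seventh plus an octave.)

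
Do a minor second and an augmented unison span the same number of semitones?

Yes

A minor second = 1 semitone = an augmented unison; enharmonically equal.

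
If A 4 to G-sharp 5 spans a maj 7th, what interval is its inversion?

Interval numbers invert to sum to nine: 7 + 2 = 9, so a seventh inverts to a second.
Quality inverts too: major becomes minor. That makes the inversion a minor second.

minor second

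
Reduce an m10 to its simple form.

Subtracting seven from the interval number removes an octave: 10 − 7 = 3.
That makes a minor tenth a compound minor third — an octave plus a minor third.

m3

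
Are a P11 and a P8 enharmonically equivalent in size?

No

A perfect eleventh is 17 semitones but a perfect octave is 12 semitones — different sizes.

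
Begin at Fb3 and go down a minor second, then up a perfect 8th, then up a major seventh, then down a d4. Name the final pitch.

A#4

Fb3 down a minor second → Eb3 (1 semitone).
Eb3 up a perfect octave → Eb4 (12 semitones).
A major seventh up from Eb4 is D5.
D5 down a diminished fourth → A#4 (4 semitones).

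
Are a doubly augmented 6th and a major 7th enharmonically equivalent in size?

A doubly augmented sixth = 11 semitones = a major seventh; enharmonically equal.

Yes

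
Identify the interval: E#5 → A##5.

augmented fourth

E to A spans four letter names (E-F-G-A): a fourth.
The perfect fourth is 5 semitones; here we have 6, one semitone wider: augmented.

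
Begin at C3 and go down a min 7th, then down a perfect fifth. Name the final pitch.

A minor seventh down from C3 is D2.
D2 down a perfect fifth → G1 (7 semitones).

G1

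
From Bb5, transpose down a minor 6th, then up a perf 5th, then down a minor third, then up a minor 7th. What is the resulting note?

E6

Bb5 down a minor sixth → D5 (8 semitones).
Up a perfect fifth from D5: A5 (7 semitones up).
A5 down a minor third → F#5 (3 semitones).
F#5 up a minor seventh → E6 (10 semitones).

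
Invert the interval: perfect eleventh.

P5

First reduce the compound perfect eleventh to its simple form, a perfect fourth.
Interval numbers invert to sum to nine: 4 + 5 = 9, so a fourth inverts to a fifth.
Quality inverts too: perfect stays perfect. That makes the inversion a perfect fifth.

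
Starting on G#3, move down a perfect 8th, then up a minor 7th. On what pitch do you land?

G#3 down a perfect octave → G#2 (12 semitones).
A minor seventh up from G#2 is F#3.

F#3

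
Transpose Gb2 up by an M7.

The seventh takes the letter from G up to F.
A major seventh is 11 semitones; 11 semitones up from Gb2 gives F3.

F3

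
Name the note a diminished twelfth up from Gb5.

Dbb7

Counting five letter names plus an octave up from G lands on D.
A diminished twelfth spans 18 semitones, so from Gb5 the target pitch is Dbb7.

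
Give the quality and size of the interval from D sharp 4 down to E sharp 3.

Descending from D#4 to E#3 is the same interval as ascending E#3 to D#4.
E to D spans seven letter names (E-F-G-A-B-C-D) — that makes it a seventh of some quality.
A major seventh would be 11 semitones, but E#3 to D#4 is 10 — one semitone narrower, making it a minor seventh.

minor 7th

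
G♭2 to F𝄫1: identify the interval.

augmented ninth

Descending from Gb2 to Fbb1 is the same interval as ascending Fbb1 to Gb2.
F to G spans two letter names (F-G), plus an octave, so the interval is some kind of ninth.
A major ninth would be 14 semitones; Fbb1 to Gb2 is 15, one semitone wider, so the interval is augmented.
(Equivalently, a compound augmented second: an augmented second plus an octave.)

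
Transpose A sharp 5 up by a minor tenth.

C sharp 7

The tenth's letter: A up three letter names plus an octave → C.
Moving 15 semitones up from A#5 (the size of a minor tenth) reaches C#7.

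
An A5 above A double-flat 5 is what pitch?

The fifth takes the letter from A up to E.
Moving 8 semitones up from Abb5 (the size of an augmented fifth) reaches Eb6.

E flat 6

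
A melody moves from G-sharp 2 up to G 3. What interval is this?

diminished octave

G to G is the same letter name, plus an octave — that makes it an octave of some quality.
The perfect octave is 12 semitones; here we have 11, one semitone narrower: diminished.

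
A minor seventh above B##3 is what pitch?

A##4

Counting seven letter names up from B lands on A.
A minor seventh is 10 semitones; 10 semitones up from B##3 gives A##4.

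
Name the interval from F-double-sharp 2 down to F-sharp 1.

Descending from F##2 to F#1 is the same interval as ascending F#1 to F##2.
F to F is the same letter name, plus an octave — that makes it an octave of some quality.
A perfect octave would be 12 semitones; F#1 to F##2 is 13, one semitone wider, so the interval is augmented.

augmented 8th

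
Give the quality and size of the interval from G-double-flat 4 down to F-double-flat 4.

major second

Descending from Gbb4 to Fbb4 is the same interval as ascending Fbb4 to Gbb4.
F to G spans two letter names (F-G): a second.
The major second spans 2 semitones, and Fbb4 to Gbb4 is exactly 2 semitones — so this is a major second.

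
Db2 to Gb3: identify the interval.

D to G spans four letter names (D-E-F-G), plus an octave, so the interval is some kind of eleventh.
The perfect eleventh spans 17 semitones, and Db2 to Gb3 is exactly 17 semitones — so this is a perfect eleventh.
(Equivalently, a compound perfect fourth: a perfect fourth plus an octave.)

P11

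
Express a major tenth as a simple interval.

major third

Each octave removed subtracts seven from the number: 10 − 7 = 3.
So a major tenth is an octave plus a major third. The quality is unchanged.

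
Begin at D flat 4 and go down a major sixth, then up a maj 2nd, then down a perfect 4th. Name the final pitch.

Db4 down a major sixth → Fb3 (9 semitones).
Up a major second from Fb3: Gb3 (2 semitones up).
Gb3 down a perfect fourth → Db3 (5 semitones).

D flat 3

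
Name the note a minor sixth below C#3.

The sixth takes the letter from C down to E.
Moving 8 semitones down from C#3 (the size of a minor sixth) reaches E#2.

E#2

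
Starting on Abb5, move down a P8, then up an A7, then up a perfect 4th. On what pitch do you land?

A perfect octave down from Abb5 is Abb4.
Abb4 up an augmented seventh → G5 (12 semitones).
Up a perfect fourth from G5: C6 (5 semitones up).

C6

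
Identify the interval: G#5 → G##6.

augmented octave

G to G is the same letter name, plus an octave, so the interval is some kind of octave.
G#5 to G##6 spans 13 semitones — one semitone wider than the perfect octave (12) — giving an augmented octave.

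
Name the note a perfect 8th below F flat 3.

F flat 2

The letter stays F (same as the start), shifted an octave down.
Moving 12 semitones down from Fb3 (the size of a perfect octave) reaches Fb2.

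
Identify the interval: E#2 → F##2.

major second

E to F spans two letter names (E-F) — that makes it a second of some quality.
Counting semitones, E#2→F##2 is 2, which is the major second.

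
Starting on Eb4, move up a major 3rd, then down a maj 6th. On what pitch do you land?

Bb3

A major third up from Eb4 is G4.
Down a major sixth from G4: Bb3 (9 semitones down).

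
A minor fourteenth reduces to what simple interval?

Each octave removed subtracts seven from the number: 14 − 7 = 7.
Quality carries through unchanged, so the simple form is a minor seventh.

minor seventh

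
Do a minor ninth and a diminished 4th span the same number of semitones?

No

A minor ninth spans 13 semitones; a diminished fourth spans 4 semitones. They differ by 9.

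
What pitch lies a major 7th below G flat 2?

Seven letter names down from G: A.
A major seventh is 11 semitones; 11 semitones down from Gb2 gives Abb1.

A double-flat 1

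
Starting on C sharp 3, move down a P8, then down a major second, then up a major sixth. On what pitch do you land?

Down a perfect octave from C#3: C#2 (12 semitones down).
C#2 down a major second → B1 (2 semitones).
B1 up a major sixth → G#2 (9 semitones).

G sharp 2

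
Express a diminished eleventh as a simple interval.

diminished fourth

Take out an octave (7 from the number): 11 − 7 = 4.
That makes a diminished eleventh a compound diminished fourth — an octave plus a diminished fourth.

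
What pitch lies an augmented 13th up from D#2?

Six letters up from D (plus an octave) reaches B.
An augmented thirteenth is 22 semitones; 22 semitones up from D#2 gives B##3.

B##3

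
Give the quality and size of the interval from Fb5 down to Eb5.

Descending from Fb5 to Eb5 is the same interval as ascending Eb5 to Fb5.
E to F spans two letter names (E-F), so the interval is some kind of second.
At 1 semitone, Eb5→Fb5 falls one short of a major second: minor.

minor second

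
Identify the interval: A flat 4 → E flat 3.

Descending from Ab4 to Eb3 is the same interval as ascending Eb3 to Ab4.
E to A spans four letter names (E-F-G-A), plus an octave — that makes it an eleventh of some quality.
Eb3 to Ab4 is 17 semitones, matching the perfect eleventh exactly, so the quality is perfect.
(Equivalently, a compound perfect fourth: a perfect fourth plus an octave.)

perfect eleventh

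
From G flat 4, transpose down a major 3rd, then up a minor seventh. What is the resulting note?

A major third down from Gb4 is Ebb4.
Ebb4 up a minor seventh → Dbb5 (10 semitones).

D double-flat 5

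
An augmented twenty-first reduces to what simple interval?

Each octave removed subtracts seven from the number: 21 − 14 = 7.
So an augmented twenty-first is 2 octaves plus an augmented seventh. The quality is unchanged.

A7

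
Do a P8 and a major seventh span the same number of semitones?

A perfect octave is 12 semitones but a major seventh is 11 semitones — different sizes.

No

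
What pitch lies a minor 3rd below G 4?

E 4

The third takes the letter from G down to E.
Moving 3 semitones down from G4 (the size of a minor third) reaches E4.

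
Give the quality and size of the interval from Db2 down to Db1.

Descending from Db2 to Db1 is the same interval as ascending Db1 to Db2.
D to D is the same letter name, plus an octave: an octave.
The perfect octave spans 12 semitones, and Db1 to Db2 is exactly 12 semitones — so this is a perfect octave.

perfect octave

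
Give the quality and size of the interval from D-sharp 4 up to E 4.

D to E spans two letter names (D-E) — that makes it a second of some quality.
At 1 semitone, D#4→E4 falls one short of a major second: minor.

m2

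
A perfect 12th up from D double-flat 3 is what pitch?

A double-flat 4

The twelfth's letter: D up five letter names plus an octave → A.
A perfect twelfth is 19 semitones; 19 semitones up from Dbb3 gives Abb4.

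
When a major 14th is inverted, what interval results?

First reduce the compound major fourteenth to its simple form, a major seventh.
Inverted interval numbers add to nine, so a seventh pairs with a second (7 + 2 = 9).
Quality inverts too: major becomes minor. That makes the inversion a minor second.

minor second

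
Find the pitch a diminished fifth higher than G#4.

D5

The fifth takes the letter from G up to D.
A diminished fifth is 6 semitones; 6 semitones up from G#4 gives D5.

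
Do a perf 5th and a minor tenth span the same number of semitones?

No

7 semitones (perfect fifth) vs 15 semitones (minor tenth): not equal.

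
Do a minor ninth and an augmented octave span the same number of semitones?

Both span 13 semitones: a minor ninth and an augmented octave are the same chromatic distance.

Yes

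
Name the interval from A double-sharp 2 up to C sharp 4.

diminished tenth

A to C spans three letter names (A-B-C), plus an octave, so the interval is some kind of tenth.
A major tenth would be 16 semitones; A##2 to C#4 is 14, two semitones narrower, so the interval is diminished.
(Equivalently, a compound diminished third: a diminished third plus an octave.)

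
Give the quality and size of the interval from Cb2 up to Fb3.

C to F spans four letter names (C-D-E-F), plus an octave — that makes it an eleventh of some quality.
The perfect eleventh spans 17 semitones, and Cb2 to Fb3 is exactly 17 semitones — so this is a perfect eleventh.
(Equivalently, a compound perfect fourth: a perfect fourth plus an octave.)

perfect eleventh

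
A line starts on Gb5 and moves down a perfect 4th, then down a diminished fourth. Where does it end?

A4

A perfect fourth down from Gb5 is Db5.
Down a diminished fourth from Db5: A4 (4 semitones down).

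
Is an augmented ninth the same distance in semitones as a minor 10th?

Yes

An augmented ninth = 15 semitones = a minor tenth; enharmonically equal.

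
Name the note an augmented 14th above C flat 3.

B 4

Counting seven letter names plus an octave up from C lands on B.
An augmented fourteenth is 24 semitones; 24 semitones up from Cb3 gives B4.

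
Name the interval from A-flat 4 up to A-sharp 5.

A to A is the same letter name, plus an octave: an octave.
The perfect octave is 12 semitones; here we have 14, two semitones wider: doubly augmented.

AA8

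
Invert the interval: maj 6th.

Interval numbers invert to sum to nine: 6 + 3 = 9, so a sixth inverts to a third.
The quality also flips — major becomes minor — giving a minor third.

m3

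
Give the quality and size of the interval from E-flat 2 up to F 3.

E to F spans two letter names (E-F), plus an octave — that makes it a ninth of some quality.
Eb2 to F3 is 14 semitones, matching the major ninth exactly, so the quality is major.
(Equivalently, a compound major second: a major second plus an octave.)

major 9th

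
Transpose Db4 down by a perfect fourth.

Ab3

Counting four letter names down from D lands on A.
A perfect fourth is 5 semitones; 5 semitones down from Db4 gives Ab3.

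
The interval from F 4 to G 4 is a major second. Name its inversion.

minor 7th

The rule of nine gives the new number: 9 − 2 = 7, so a second becomes a seventh.
Quality inverts too: major becomes minor. That makes the inversion a minor seventh.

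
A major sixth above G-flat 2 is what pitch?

The sixth takes the letter from G up to E.
Moving 9 semitones up from Gb2 (the size of a major sixth) reaches Eb3.

E-flat 3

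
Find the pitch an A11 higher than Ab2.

Counting four letter names plus an octave up from A lands on D.
An augmented eleventh is 18 semitones; 18 semitones up from Ab2 gives D4.

D4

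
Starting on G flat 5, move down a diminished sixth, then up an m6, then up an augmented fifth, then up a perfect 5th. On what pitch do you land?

A sharp 6

Gb5 down a diminished sixth → B4 (7 semitones).
Up a minor sixth from B4: G5 (8 semitones up).
An augmented fifth up from G5 is D#6.
D#6 up a perfect fifth → A#6 (7 semitones).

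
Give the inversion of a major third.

minor 6th

The rule of nine gives the new number: 9 − 3 = 6, so a third becomes a sixth.
And major becomes minor under inversion, so we get a minor sixth.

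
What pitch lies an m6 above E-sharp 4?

C-sharp 5

Counting six letter names up from E lands on C.
A minor sixth is 8 semitones; 8 semitones up from E#4 gives C#5.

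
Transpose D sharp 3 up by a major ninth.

E sharp 4

Two letters up from D (plus an octave) reaches E.
A major ninth spans 14 semitones, so from D#3 the target pitch is E#4.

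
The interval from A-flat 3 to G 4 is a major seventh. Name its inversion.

Inverted interval numbers add to nine, so a seventh pairs with a second (7 + 2 = 9).
Quality inverts too: major becomes minor. That makes the inversion a minor second.

m2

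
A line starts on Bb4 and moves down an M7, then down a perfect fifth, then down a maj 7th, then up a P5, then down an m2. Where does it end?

Down a major seventh from Bb4: Cb4 (11 semitones down).
A perfect fifth down from Cb4 is Fb3.
A major seventh down from Fb3 is Gbb2.
A perfect fifth up from Gbb2 is Dbb3.
Down a minor second from Dbb3: Cb3 (1 semitone down).

Cb3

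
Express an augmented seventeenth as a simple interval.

Take out 2 octaves (14 from the number): 17 − 14 = 3.
Quality carries through unchanged, so the simple form is an augmented third.

augmented 3rd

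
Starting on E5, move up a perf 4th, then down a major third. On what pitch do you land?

A perfect fourth up from E5 is A5.
A5 down a major third → F5 (4 semitones).

F5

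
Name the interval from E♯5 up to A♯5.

E to A spans four letter names (E-F-G-A), so the interval is some kind of fourth.
The perfect fourth spans 5 semitones, and E#5 to A#5 is exactly 5 semitones — so this is a perfect fourth.

perfect 4th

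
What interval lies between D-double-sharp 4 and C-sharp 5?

diminished seventh

D to C spans seven letter names (D-E-F-G-A-B-C) — that makes it a seventh of some quality.
A major seventh would be 11 semitones; D##4 to C#5 is 9, two semitones narrower, so the interval is diminished.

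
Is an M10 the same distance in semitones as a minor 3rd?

No

A major tenth spans 16 semitones; a minor third spans 3 semitones. They differ by 13.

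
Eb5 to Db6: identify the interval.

minor seventh

E to D spans seven letter names (E-F-G-A-B-C-D), so the interval is some kind of seventh.
Eb5 to Db6 is 10 semitones, a half step short of the major seventh (11), so this is minor.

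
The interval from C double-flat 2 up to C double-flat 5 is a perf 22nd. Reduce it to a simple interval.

Each octave removed subtracts seven from the number: 22 − 14 = 8.
That makes a perfect twenty-second a compound perfect octave — 2 octaves plus a perfect octave.

P8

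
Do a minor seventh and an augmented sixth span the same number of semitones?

Yes

A minor seventh spans 10 semitones, and an augmented sixth also spans 10 semitones — they're enharmonic.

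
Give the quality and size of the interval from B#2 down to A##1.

minor 9th

Descending from B#2 to A##1 is the same interval as ascending A##1 to B#2.
A to B spans two letter names (A-B), plus an octave: a ninth.
A major ninth would be 14 semitones, but A##1 to B#2 is 13 — one semitone narrower, making it a minor ninth.
(Equivalently, a compound minor second: a minor second plus an octave.)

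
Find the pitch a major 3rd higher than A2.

The third takes the letter from A up to C.
A major third spans 4 semitones, so from A2 the target pitch is C#3.

C#3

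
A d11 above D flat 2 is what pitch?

Four letters up from D (plus an octave) reaches G.
A diminished eleventh spans 16 semitones, so from Db2 the target pitch is Gbb3.

G double-flat 3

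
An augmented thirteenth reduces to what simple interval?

Each octave removed subtracts seven from the number: 13 − 7 = 6.
That makes an augmented thirteenth a compound augmented sixth — an octave plus an augmented sixth.

A6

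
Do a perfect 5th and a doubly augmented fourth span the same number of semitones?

Yes

Both span 7 semitones: a perfect fifth and a doubly augmented fourth are the same chromatic distance.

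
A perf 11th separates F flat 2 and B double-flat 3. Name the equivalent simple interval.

Subtracting seven from the interval number removes an octave: 11 − 7 = 4.
That makes a perfect eleventh a compound perfect fourth — an octave plus a perfect fourth.

P4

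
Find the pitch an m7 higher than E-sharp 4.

D-sharp 5

Seven letter names up from E: D.
A minor seventh is 10 semitones; 10 semitones up from E#4 gives D#5.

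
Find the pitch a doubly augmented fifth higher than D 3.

A double-sharp 3

Counting five letter names up from D lands on A.
Moving 9 semitones up from D3 (the size of a doubly augmented fifth) reaches A##3.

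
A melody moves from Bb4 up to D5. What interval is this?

B to D spans three letter names (B-C-D), so the interval is some kind of third.
Bb4 to D5 is 4 semitones, matching the major third exactly, so the quality is major.

major third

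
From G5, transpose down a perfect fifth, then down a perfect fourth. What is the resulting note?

A perfect fifth down from G5 is C5.
C5 down a perfect fourth → G4 (5 semitones).

G4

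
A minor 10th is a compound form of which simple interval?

Each octave removed subtracts seven from the number: 10 − 7 = 3.
That makes a minor tenth a compound minor third — an octave plus a minor third.

minor third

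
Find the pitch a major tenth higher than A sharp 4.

Three letters up from A (plus an octave) reaches C.
A major tenth spans 16 semitones, so from A#4 the target pitch is C##6.

C double-sharp 6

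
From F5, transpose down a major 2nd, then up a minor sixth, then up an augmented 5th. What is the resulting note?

A major second down from F5 is Eb5.
A minor sixth up from Eb5 is Cb6.
An augmented fifth up from Cb6 is G6.

G6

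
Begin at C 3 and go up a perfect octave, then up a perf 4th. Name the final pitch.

F 4

C3 up a perfect octave → C4 (12 semitones).
Up a perfect fourth from C4: F4 (5 semitones up).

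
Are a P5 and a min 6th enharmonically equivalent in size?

No

7 semitones (perfect fifth) vs 8 semitones (minor sixth): not equal.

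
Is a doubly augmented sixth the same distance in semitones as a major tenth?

A doubly augmented sixth is 11 semitones but a major tenth is 16 semitones — different sizes.

No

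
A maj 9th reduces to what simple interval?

major 2nd

Take out an octave (7 from the number): 9 − 7 = 2.
Quality carries through unchanged, so the simple form is a major second.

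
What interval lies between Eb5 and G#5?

augmented third

E to G spans three letter names (E-F-G): a third.
Eb5 to G#5 spans 5 semitones — one semitone wider than the major third (4) — giving an augmented third.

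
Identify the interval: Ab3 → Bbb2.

Descending from Ab3 to Bbb2 is the same interval as ascending Bbb2 to Ab3.
B to A spans seven letter names (B-C-D-E-F-G-A), so the interval is some kind of seventh.
The major seventh spans 11 semitones, and Bbb2 to Ab3 is exactly 11 semitones — so this is a major seventh.

major seventh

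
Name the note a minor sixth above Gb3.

Counting six letter names up from G lands on E.
A minor sixth spans 8 semitones, so from Gb3 the target pitch is Ebb4.

Ebb4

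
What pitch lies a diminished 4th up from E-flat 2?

A-double-flat 2

Four letter names up from E: A.
Moving 4 semitones up from Eb2 (the size of a diminished fourth) reaches Abb2.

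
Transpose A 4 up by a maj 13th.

Counting six letter names plus an octave up from A lands on F.
Moving 21 semitones up from A4 (the size of a major thirteenth) reaches F#6.

F sharp 6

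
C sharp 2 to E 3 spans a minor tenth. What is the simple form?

minor third

Take out an octave (7 from the number): 10 − 7 = 3.
So a minor tenth is an octave plus a minor third. The quality is unchanged.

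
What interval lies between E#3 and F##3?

M2

E to F spans two letter names (E-F) — that makes it a second of some quality.
E#3 to F##3 is 2 semitones, matching the major second exactly, so the quality is major.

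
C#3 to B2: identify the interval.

M2

Descending from C#3 to B2 is the same interval as ascending B2 to C#3.
B to C spans two letter names (B-C) — that makes it a second of some quality.
Counting semitones, B2→C#3 is 2, which is the major second.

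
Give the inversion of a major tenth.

First reduce the compound major tenth to its simple form, a major third.
Interval numbers invert to sum to nine: 3 + 6 = 9, so a third inverts to a sixth.
The quality also flips — major becomes minor — giving a minor sixth.

minor sixth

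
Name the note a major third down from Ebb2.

Counting three letter names down from E lands on C.
Moving 4 semitones down from Ebb2 (the size of a major third) reaches Cbb2.

Cbb2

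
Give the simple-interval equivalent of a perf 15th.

Each octave removed subtracts seven from the number: 15 − 7 = 8.
Quality carries through unchanged, so the simple form is a perfect octave.

perfect octave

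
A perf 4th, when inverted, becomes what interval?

The rule of nine gives the new number: 9 − 4 = 5, so a fourth becomes a fifth.
The quality also flips — perfect stays perfect — giving a perfect fifth.

perfect fifth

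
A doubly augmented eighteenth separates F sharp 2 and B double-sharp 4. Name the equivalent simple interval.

Subtracting seven from the interval number removes an octave: 18 − 14 = 4.
That makes a doubly augmented eighteenth a compound doubly augmented fourth — 2 octaves plus a doubly augmented fourth.

doubly augmented 4th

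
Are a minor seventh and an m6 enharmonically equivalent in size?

A minor seventh spans 10 semitones; a minor sixth spans 8 semitones. They differ by 2.

No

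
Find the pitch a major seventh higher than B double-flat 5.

A flat 6

The seventh takes the letter from B up to A.
A major seventh spans 11 semitones, so from Bbb5 the target pitch is Ab6.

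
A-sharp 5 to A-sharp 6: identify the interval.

A to A is the same letter name, plus an octave, so the interval is some kind of octave.
Counting semitones, A#5→A#6 is 12, which is the perfect octave.

perfect 8th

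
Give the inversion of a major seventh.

minor second

Interval numbers invert to sum to nine: 7 + 2 = 9, so a seventh inverts to a second.
The quality also flips — major becomes minor — giving a minor second.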